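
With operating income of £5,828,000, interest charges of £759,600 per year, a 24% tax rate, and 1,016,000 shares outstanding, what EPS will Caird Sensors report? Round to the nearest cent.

Pre-tax income = £5,828,000 − £759,600.00 = £5,068,400.00.
Net income = £5,068,400.00 × (1 − 0.24) = £3,851,984.00.
Per share: £3,851,984.00 / 1,016,000 shares = £3.79.

£3.79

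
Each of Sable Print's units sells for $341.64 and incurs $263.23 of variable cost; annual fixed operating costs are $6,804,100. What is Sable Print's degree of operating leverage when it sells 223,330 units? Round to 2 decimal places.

Contribution at this volume is 223,330 × $78.41 = $17,511,305.30.
Operating income = contribution − fixed costs = $17,511,305.30 − $6,804,100 = $10,707,205.30.
DOL = contribution ÷ EBIT = $17,511,305.30 ÷ $10,707,205.30 = 1.6355.

1.64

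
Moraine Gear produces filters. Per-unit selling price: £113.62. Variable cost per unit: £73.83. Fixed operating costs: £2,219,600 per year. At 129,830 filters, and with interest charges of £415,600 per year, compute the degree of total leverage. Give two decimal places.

2.04

Contribution at this volume is 129,830 × £39.79 = £5,165,935.70.
Operating income = contribution − fixed costs = £5,165,935.70 − £2,219,600 = £2,946,335.70. Interest = £415,600.00.
DOL = £5,165,935.70 ÷ £2,946,335.70 = 1.7533; DFL = £2,946,335.70 ÷ £2,530,735.70 = 1.1642.
Combined leverage = 1.7533 × 1.1642 = 2.0412.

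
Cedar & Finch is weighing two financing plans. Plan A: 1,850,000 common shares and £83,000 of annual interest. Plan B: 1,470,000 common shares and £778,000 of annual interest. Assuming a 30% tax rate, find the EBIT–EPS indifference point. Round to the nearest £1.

Set EPS_A = EPS_B: (EBIT − £83,000)(1 − 0.30) ÷ 1,850,000 = (EBIT − £778,000)(1 − 0.30) ÷ 1,470,000.
Cancelling (1 − t) and cross-multiplying: 1,470,000·(EBIT − 83,000) = 1,850,000·(EBIT − 778,000).
EBIT × (1,850,000 − 1,470,000) = 778,000 × 1,850,000 − 83,000 × 1,470,000 = 1,317,290,000,000, so EBIT = 1,317,290,000,000 ÷ 380,000 = 3,466,552.63.

£3,466,553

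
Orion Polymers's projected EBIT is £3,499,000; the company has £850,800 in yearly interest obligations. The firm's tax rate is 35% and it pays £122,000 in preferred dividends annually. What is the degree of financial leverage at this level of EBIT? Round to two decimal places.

Annual interest charges come to £850,800.00.
Pre-tax preferred-dividend burden = £122,000 ÷ (1 − 0.35) = £187,692.31.
DFL = EBIT ÷ [EBIT − I − D_p/(1−t)] = £3,499,000 ÷ [£3,499,000 − £850,800.00 − £187,692.31] = £3,499,000 ÷ £2,460,507.69 = 1.4221.

1.42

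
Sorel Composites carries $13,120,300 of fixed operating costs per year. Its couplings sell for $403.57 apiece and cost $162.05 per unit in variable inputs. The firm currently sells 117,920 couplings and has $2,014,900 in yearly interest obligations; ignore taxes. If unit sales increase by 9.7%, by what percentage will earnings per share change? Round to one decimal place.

+20.7%

At 117,920 units, contribution = 117,920 × $241.52 = $28,480,038.40.
EBIT = $28,480,038.40 − $13,120,300 = $15,359,738.40.
After interest of $2,014,900.00, pre-tax earnings = $13,344,838.40.
Degree of combined leverage = contribution ÷ (EBIT − I) = $28,480,038.40 ÷ $13,344,838.40 = 2.1342.
EPS therefore changes by 2.1342 × (+9.7%) = +20.7%.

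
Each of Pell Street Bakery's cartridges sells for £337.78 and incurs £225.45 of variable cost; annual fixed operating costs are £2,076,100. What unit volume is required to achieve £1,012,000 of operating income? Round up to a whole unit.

Each unit contributes £337.78 − £225.45 = £112.33.
Need Q such that Q × £112.33 − £2,076,100 = £1,012,000, i.e. Q = £3,088,100 / £112.33 = 27,491.32 → 27,492.

27,492 cartridges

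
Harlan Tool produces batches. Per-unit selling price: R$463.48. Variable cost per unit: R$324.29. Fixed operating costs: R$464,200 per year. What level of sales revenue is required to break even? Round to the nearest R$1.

R$1,545,710

CM per unit = R$463.48 − R$324.29 = R$139.19; CM ratio = R$139.19 / R$463.48 = 0.3003.
Break-even revenue = fixed costs × price ÷ CM = R$464,200 × R$463.48 ÷ R$139.19 = R$1,545,710.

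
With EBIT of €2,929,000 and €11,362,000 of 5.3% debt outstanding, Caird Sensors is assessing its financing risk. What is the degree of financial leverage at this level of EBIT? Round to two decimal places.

Interest = €602,186.00.
Degree of financial leverage = EBIT / (EBIT − interest) = €2,929,000 / €2,326,814.00 = 1.2588.

1.26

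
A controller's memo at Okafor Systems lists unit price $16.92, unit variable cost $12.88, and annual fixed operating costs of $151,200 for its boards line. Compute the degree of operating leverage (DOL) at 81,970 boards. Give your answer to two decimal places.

1.84

Total contribution margin = 81,970 × $4.04 = $331,158.80.
EBIT = $331,158.80 − $151,200 = $179,958.80.
DOL = contribution ÷ EBIT = $331,158.80 ÷ $179,958.80 = 1.8402.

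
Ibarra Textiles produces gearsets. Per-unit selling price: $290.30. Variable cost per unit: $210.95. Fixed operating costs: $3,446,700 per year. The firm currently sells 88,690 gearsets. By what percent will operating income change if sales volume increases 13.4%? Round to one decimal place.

+26.3%

Contribution at this volume is 88,690 × $79.35 = $7,037,551.50.
EBIT = $7,037,551.50 − $3,446,700 = $3,590,851.50.
Degree of operating leverage = $7,037,551.50 / $3,590,851.50 = 1.9599.
So EBIT moves 1.9599 × (+13.4%) = +26.3%.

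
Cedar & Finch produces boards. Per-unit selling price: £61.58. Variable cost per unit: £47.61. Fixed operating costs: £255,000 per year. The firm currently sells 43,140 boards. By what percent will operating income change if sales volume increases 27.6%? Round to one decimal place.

Total contribution margin = 43,140 × £13.97 = £602,665.80.
EBIT = £602,665.80 − £255,000 = £347,665.80.
DOL = contribution ÷ EBIT = £602,665.80 ÷ £347,665.80 = 1.7335.
So EBIT moves 1.7335 × (+27.6%) = +47.8%.

+47.8%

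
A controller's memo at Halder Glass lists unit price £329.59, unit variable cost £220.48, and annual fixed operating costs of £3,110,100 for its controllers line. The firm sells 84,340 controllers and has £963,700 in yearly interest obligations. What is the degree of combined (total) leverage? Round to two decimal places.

1.79

Total contribution margin = 84,340 × £109.11 = £9,202,337.40.
Operating income = contribution − fixed costs = £9,202,337.40 − £3,110,100 = £6,092,237.40. Interest = £963,700.00, so EBIT − I = £5,128,537.40.
Degree of total leverage = total CM / (EBIT − interest) = £9,202,337.40 / £5,128,537.40 = 1.7943.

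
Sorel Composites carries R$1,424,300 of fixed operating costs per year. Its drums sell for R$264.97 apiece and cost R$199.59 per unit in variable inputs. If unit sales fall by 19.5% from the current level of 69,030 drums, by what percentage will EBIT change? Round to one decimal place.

Contribution at this volume is 69,030 × R$65.38 = R$4,513,181.40.
EBIT = R$4,513,181.40 − R$1,424,300 = R$3,088,881.40.
DOL = contribution ÷ EBIT = R$4,513,181.40 ÷ R$3,088,881.40 = 1.4611.
Operating income changes by 1.4611 × -19.5% = -28.5%.

-28.5%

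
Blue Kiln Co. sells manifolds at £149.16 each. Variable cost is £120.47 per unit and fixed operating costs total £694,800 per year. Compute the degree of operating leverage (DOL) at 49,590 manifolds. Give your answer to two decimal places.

1.95

At 49,590 units, contribution = 49,590 × £28.69 = £1,422,737.10.
Operating income = contribution − fixed costs = £1,422,737.10 − £694,800 = £727,937.10.
So DOL = total CM / EBIT = £1,422,737.10 / £727,937.10 = 1.9545.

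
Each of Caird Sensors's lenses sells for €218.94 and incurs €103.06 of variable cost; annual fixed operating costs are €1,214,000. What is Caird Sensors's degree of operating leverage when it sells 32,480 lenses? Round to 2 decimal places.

At 32,480 units, contribution = 32,480 × €115.88 = €3,763,782.40.
Subtracting fixed costs: EBIT = €3,763,782.40 − €1,214,000 = €2,549,782.40.
Degree of operating leverage = €3,763,782.40 / €2,549,782.40 = 1.4761.

1.48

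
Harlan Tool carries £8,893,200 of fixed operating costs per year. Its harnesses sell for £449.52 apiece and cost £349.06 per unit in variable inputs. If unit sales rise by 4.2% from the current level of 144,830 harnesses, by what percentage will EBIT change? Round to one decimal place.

Contribution at this volume is 144,830 × £100.46 = £14,549,621.80.
Operating income = contribution − fixed costs = £14,549,621.80 − £8,893,200 = £5,656,421.80.
Degree of operating leverage = £14,549,621.80 / £5,656,421.80 = 2.5722.
Operating income changes by 2.5722 × +4.2% = +10.8%.

+10.8%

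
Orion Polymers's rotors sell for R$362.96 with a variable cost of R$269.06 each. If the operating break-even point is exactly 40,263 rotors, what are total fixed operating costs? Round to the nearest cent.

Contribution margin per unit = R$362.96 − R$269.06 = R$93.90.
Fixed costs = break-even units × CM = 40,263 × R$93.90 = R$3,780,695.70.

R$3,780,695.70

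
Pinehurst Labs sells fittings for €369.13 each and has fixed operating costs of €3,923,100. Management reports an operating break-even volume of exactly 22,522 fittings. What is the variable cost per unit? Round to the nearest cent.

€194.94

At break-even, FC = Q × (P − VC), so P − VC = €3,923,100 ÷ 22,522 = €174.1897.
Variable cost per unit = €369.13 − €174.1897 = €194.94.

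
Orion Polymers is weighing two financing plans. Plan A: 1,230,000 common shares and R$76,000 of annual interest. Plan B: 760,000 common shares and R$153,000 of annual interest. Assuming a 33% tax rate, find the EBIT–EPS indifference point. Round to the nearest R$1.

Set EPS_A = EPS_B: (EBIT − R$76,000)(1 − 0.33) ÷ 1,230,000 = (EBIT − R$153,000)(1 − 0.33) ÷ 760,000.
Cancelling (1 − t) and cross-multiplying: 760,000·(EBIT − 76,000) = 1,230,000·(EBIT − 153,000).
Solving, EBIT = (153,000·1,230,000 − 76,000·760,000) / (1,230,000 − 760,000) = 130,430,000,000 / 470,000 = 277,510.64.

R$277,511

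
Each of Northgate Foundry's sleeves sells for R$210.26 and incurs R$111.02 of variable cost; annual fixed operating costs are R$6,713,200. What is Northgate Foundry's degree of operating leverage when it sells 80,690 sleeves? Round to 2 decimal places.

Contribution at this volume is 80,690 × R$99.24 = R$8,007,675.60.
Subtracting fixed costs: EBIT = R$8,007,675.60 − R$6,713,200 = R$1,294,475.60.
So DOL = total CM / EBIT = R$8,007,675.60 / R$1,294,475.60 = 6.1860.

6.19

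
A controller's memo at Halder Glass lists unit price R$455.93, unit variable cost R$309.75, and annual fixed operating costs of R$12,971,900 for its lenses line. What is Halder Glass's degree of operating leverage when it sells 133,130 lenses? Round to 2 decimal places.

3.00

Contribution at this volume is 133,130 × R$146.18 = R$19,460,943.40.
Operating income = contribution − fixed costs = R$19,460,943.40 − R$12,971,900 = R$6,489,043.40.
Degree of operating leverage = R$19,460,943.40 / R$6,489,043.40 = 2.9990.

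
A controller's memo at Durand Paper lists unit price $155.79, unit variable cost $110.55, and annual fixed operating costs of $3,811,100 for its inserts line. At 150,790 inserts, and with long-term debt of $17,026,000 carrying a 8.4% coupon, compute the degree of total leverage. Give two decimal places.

4.32

At 150,790 units, contribution = 150,790 × $45.24 = $6,821,739.60.
Subtracting fixed costs: EBIT = $6,821,739.60 − $3,811,100 = $3,010,639.60. Interest = $1,430,184.00, so EBIT − I = $1,580,455.60.
DCL = contribution ÷ (EBIT − I) = $6,821,739.60 ÷ $1,580,455.60 = 4.3163.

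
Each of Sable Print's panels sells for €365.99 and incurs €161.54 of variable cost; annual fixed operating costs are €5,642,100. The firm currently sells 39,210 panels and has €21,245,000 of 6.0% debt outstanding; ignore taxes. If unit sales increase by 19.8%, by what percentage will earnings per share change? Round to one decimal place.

Contribution at this volume is 39,210 × €204.45 = €8,016,484.50.
Operating income = contribution − fixed costs = €8,016,484.50 − €5,642,100 = €2,374,384.50.
After interest of €1,274,700.00, pre-tax earnings = €1,099,684.50.
Degree of combined leverage = contribution ÷ (EBIT − I) = €8,016,484.50 ÷ €1,099,684.50 = 7.2898.
%ΔEPS = DCL × %ΔSales = 7.2898 × +19.8% = +144.3%.

+144.3%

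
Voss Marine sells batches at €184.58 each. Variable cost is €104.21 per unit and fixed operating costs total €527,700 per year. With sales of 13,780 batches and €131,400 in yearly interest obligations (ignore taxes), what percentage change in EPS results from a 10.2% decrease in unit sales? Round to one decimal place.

-25.2%

At 13,780 units, contribution = 13,780 × €80.37 = €1,107,498.60.
EBIT = €1,107,498.60 − €527,700 = €579,798.60.
After interest of €131,400.00, pre-tax earnings = €448,398.60.
DCL = total CM / (EBIT − I) = €1,107,498.60 / €448,398.60 = 2.4699.
%ΔEPS = DCL × %ΔSales = 2.4699 × -10.2% = -25.2%.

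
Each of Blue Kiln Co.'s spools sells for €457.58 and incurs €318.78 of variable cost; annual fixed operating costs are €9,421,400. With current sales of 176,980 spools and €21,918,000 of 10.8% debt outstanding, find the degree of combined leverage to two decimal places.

Contribution at this volume is 176,980 × €138.80 = €24,564,824.00.
EBIT = €24,564,824.00 − €9,421,400 = €15,143,424.00. Interest = €2,367,144.00.
DOL = €24,564,824.00 ÷ €15,143,424.00 = 1.6221; DFL = €15,143,424.00 ÷ €12,776,280.00 = 1.1853.
DCL = DOL × DFL = 1.6221 × 1.1853 = 1.9227.

1.92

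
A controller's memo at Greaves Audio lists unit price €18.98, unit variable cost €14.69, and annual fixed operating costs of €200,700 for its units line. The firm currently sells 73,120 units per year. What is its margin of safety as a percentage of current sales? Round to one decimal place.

Contribution margin per unit = €18.98 − €14.69 = €4.29. Break-even units = €200,700 ÷ €4.29 = 46,783.22; break-even revenue = 46,783.22 × €18.98 = €887,945.45.
Actual sales revenue = 73,120 × €18.98 = €1,387,817.60.
Margin of safety = (€1,387,817.60 − €887,945.45) ÷ €1,387,817.60 = 36.0%.

36.0%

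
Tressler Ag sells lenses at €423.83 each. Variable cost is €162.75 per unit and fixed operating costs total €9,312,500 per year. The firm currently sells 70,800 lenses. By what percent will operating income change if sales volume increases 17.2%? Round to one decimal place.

Total contribution margin = 70,800 × €261.08 = €18,484,464.00.
Operating income = contribution − fixed costs = €18,484,464.00 − €9,312,500 = €9,171,964.00.
Degree of operating leverage = €18,484,464.00 / €9,171,964.00 = 2.0153.
%ΔEBIT = DOL × %ΔSales = 2.0153 × +17.2% = +34.7%.

+34.7%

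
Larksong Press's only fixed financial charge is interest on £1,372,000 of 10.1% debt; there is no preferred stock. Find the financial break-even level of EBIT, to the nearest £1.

£138,572

Annual interest = 10.1% × £1,372,000 = £138,572.00.
With no preferred dividends, EPS = 0 when EBIT exactly covers interest, so the financial break-even EBIT is £138,572.00.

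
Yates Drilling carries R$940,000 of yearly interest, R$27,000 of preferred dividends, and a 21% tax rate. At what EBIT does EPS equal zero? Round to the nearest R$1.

Preferred dividends are paid after tax, so their pre-tax equivalent is R$27,000 ÷ (1 − 0.21) = R$34,177.22.
EPS = 0 when EBIT covers interest plus the pre-tax preferred burden: R$940,000 + R$34,177.22 = R$974,177.22.

R$974,177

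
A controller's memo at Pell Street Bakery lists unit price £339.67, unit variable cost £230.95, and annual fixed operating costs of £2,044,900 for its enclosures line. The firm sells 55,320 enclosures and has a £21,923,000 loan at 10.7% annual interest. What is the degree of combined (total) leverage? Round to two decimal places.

Contribution at this volume is 55,320 × £108.72 = £6,014,390.40.
Operating income = contribution − fixed costs = £6,014,390.40 − £2,044,900 = £3,969,490.40. Interest = £2,345,761.00.
DOL = £6,014,390.40 ÷ £3,969,490.40 = 1.5152; DFL = £3,969,490.40 ÷ £1,623,729.40 = 2.4447.
Combined leverage = 1.5152 × 2.4447 = 3.7042.

3.70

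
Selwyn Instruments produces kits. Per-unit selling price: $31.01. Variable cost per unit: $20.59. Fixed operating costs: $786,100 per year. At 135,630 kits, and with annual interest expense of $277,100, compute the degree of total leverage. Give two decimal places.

4.04

Total contribution margin = 135,630 × $10.42 = $1,413,264.60.
Subtracting fixed costs: EBIT = $1,413,264.60 − $786,100 = $627,164.60. Interest = $277,100.00.
DOL = $1,413,264.60 ÷ $627,164.60 = 2.2534; DFL = $627,164.60 ÷ $350,064.60 = 1.7916.
Combined leverage = 2.2534 × 1.7916 = 4.0372.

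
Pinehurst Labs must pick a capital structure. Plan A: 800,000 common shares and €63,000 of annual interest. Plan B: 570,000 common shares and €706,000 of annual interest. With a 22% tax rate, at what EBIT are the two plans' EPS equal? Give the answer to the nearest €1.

€2,299,522

Set EPS_A = EPS_B: (EBIT − €63,000)(1 − 0.22) ÷ 800,000 = (EBIT − €706,000)(1 − 0.22) ÷ 570,000.
The (1 − t) factor cancels: (EBIT − 63,000) × 570,000 = (EBIT − 706,000) × 800,000.
Solving, EBIT = (706,000·800,000 − 63,000·570,000) / (800,000 − 570,000) = 528,890,000,000 / 230,000 = 2,299,521.74.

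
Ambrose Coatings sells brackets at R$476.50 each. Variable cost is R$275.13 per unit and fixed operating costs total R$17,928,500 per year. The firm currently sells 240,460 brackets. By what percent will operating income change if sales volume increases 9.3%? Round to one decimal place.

At 240,460 units, contribution = 240,460 × R$201.37 = R$48,421,430.20.
Subtracting fixed costs: EBIT = R$48,421,430.20 − R$17,928,500 = R$30,492,930.20.
So DOL = total CM / EBIT = R$48,421,430.20 / R$30,492,930.20 = 1.5880.
Operating income changes by 1.5880 × +9.3% = +14.8%.

+14.8%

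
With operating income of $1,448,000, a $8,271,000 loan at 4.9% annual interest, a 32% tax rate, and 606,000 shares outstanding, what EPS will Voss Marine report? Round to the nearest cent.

$1.17

Interest = $405,279.00, so EBT = $1,448,000 − $405,279.00 = $1,042,721.00.
After tax at 32%: net income = $1,042,721.00 × 0.68 = $709,050.28.
EPS = $709,050.28 ÷ 606,000 = $1.17.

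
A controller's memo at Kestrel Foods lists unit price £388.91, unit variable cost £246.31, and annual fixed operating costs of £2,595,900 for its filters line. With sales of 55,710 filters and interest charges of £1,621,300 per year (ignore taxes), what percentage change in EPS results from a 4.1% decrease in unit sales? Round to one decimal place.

At 55,710 units, contribution = 55,710 × £142.60 = £7,944,246.00.
Operating income = contribution − fixed costs = £7,944,246.00 − £2,595,900 = £5,348,346.00.
Interest = £1,621,300.00, so EBIT − I = £3,727,046.00.
DCL = total CM / (EBIT − I) = £7,944,246.00 / £3,727,046.00 = 2.1315.
%ΔEPS = DCL × %ΔSales = 2.1315 × -4.1% = -8.7%.

-8.7%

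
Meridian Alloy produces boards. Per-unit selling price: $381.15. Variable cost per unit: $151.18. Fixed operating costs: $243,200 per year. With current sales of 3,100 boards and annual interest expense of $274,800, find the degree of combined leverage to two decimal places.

3.66

Contribution at this volume is 3,100 × $229.97 = $712,907.00.
EBIT = $712,907.00 − $243,200 = $469,707.00. Interest = $274,800.00, so EBIT − I = $194,907.00.
Degree of total leverage = total CM / (EBIT − interest) = $712,907.00 / $194,907.00 = 3.6577.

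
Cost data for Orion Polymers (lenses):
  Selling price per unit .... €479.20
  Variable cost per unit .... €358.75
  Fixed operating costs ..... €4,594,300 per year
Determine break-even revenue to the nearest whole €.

€18,278,029

CM per unit = €479.20 − €358.75 = €120.45; CM ratio = €120.45 / €479.20 = 0.2514.
Break-even sales = FC ÷ CM ratio = €4,594,300 × €479.20 / €120.45 = €18,278,029.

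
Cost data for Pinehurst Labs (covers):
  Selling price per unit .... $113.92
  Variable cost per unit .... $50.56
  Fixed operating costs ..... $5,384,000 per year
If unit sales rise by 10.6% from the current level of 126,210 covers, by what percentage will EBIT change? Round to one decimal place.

Contribution at this volume is 126,210 × $63.36 = $7,996,665.60.
EBIT = $7,996,665.60 − $5,384,000 = $2,612,665.60.
DOL = contribution ÷ EBIT = $7,996,665.60 ÷ $2,612,665.60 = 3.0607.
%ΔEBIT = DOL × %ΔSales = 3.0607 × +10.6% = +32.4%.

+32.4%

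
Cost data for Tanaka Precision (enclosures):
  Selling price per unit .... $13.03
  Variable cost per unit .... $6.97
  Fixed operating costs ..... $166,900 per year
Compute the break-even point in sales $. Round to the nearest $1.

CM per unit = $13.03 − $6.97 = $6.06; CM ratio = $6.06 / $13.03 = 0.4651.
Break-even sales = FC ÷ CM ratio = $166,900 × $13.03 / $6.06 = $358,863.

$358,863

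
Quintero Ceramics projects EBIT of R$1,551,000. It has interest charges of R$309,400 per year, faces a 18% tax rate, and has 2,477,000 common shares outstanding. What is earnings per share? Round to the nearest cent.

R$0.41

Pre-tax income = R$1,551,000 − R$309,400.00 = R$1,241,600.00.
Net income = R$1,241,600.00 × (1 − 0.18) = R$1,018,112.00.
EPS = R$1,018,112.00 ÷ 2,477,000 = R$0.41.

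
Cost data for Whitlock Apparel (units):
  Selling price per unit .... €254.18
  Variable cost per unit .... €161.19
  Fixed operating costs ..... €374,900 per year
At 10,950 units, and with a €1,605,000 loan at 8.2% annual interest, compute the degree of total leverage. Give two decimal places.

Total contribution margin = 10,950 × €92.99 = €1,018,240.50.
Operating income = contribution − fixed costs = €1,018,240.50 − €374,900 = €643,340.50. Interest = €131,610.00.
DOL = €1,018,240.50 ÷ €643,340.50 = 1.5827; DFL = €643,340.50 ÷ €511,730.50 = 1.2572.
DCL = DOL × DFL = 1.5827 × 1.2572 = 1.9898.

1.99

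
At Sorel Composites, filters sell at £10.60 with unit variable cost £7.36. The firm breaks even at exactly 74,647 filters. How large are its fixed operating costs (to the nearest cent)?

£241,856.28

Unit CM = price − variable cost = £10.60 − £7.36 = £3.24.
Since BE = FC / CM, FC = 74,647 × £3.24 = £241,856.28.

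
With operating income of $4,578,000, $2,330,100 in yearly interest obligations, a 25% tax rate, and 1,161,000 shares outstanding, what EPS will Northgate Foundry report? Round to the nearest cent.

$1.45

Pre-tax income = $4,578,000 − $2,330,100.00 = $2,247,900.00.
After tax at 25%: net income = $2,247,900.00 × 0.75 = $1,685,925.00.
EPS = $1,685,925.00 ÷ 1,161,000 = $1.45.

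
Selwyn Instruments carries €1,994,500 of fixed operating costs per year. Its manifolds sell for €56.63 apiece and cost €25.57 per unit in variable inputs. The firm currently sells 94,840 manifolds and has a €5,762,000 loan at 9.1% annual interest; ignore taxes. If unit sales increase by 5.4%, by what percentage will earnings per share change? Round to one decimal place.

At 94,840 units, contribution = 94,840 × €31.06 = €2,945,730.40.
Operating income = contribution − fixed costs = €2,945,730.40 − €1,994,500 = €951,230.40.
Interest = €524,342.00, so EBIT − I = €426,888.40.
DCL = total CM / (EBIT − I) = €2,945,730.40 / €426,888.40 = 6.9005.
%ΔEPS = DCL × %ΔSales = 6.9005 × +5.4% = +37.3%.

+37.3%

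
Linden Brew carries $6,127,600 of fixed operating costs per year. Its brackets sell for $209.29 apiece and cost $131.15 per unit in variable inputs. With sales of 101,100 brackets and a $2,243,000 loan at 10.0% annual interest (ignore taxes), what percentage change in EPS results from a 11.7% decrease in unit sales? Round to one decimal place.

Total contribution margin = 101,100 × $78.14 = $7,899,954.00.
Operating income = contribution − fixed costs = $7,899,954.00 − $6,127,600 = $1,772,354.00.
Interest = $224,300.00, so EBIT − I = $1,548,054.00.
Degree of combined leverage = contribution ÷ (EBIT − I) = $7,899,954.00 ÷ $1,548,054.00 = 5.1032.
%ΔEPS = DCL × %ΔSales = 5.1032 × -11.7% = -59.7%.

-59.7%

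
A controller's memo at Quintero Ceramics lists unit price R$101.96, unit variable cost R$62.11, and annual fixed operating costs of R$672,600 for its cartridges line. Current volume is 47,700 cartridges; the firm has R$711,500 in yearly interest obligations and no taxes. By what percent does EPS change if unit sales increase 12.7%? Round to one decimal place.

+46.7%

At 47,700 units, contribution = 47,700 × R$39.85 = R$1,900,845.00.
Subtracting fixed costs: EBIT = R$1,900,845.00 − R$672,600 = R$1,228,245.00.
After interest of R$711,500.00, pre-tax earnings = R$516,745.00.
DCL = total CM / (EBIT − I) = R$1,900,845.00 / R$516,745.00 = 3.6785.
%ΔEPS = DCL × %ΔSales = 3.6785 × +12.7% = +46.7%.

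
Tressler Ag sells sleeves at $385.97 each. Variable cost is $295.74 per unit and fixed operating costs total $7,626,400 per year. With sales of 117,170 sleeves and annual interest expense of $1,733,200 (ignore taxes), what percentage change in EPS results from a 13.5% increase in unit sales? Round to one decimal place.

Contribution at this volume is 117,170 × $90.23 = $10,572,249.10.
Subtracting fixed costs: EBIT = $10,572,249.10 − $7,626,400 = $2,945,849.10.
Interest = $1,733,200.00, so EBIT − I = $1,212,649.10.
Degree of combined leverage = contribution ÷ (EBIT − I) = $10,572,249.10 ÷ $1,212,649.10 = 8.7183.
%ΔEPS = DCL × %ΔSales = 8.7183 × +13.5% = +117.7%.

+117.7%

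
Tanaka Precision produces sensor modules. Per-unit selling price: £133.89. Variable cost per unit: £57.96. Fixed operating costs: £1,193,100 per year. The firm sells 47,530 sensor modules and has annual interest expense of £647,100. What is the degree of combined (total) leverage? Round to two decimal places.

2.04

At 47,530 units, contribution = 47,530 × £75.93 = £3,608,952.90.
Operating income = contribution − fixed costs = £3,608,952.90 − £1,193,100 = £2,415,852.90. Interest = £647,100.00, so EBIT − I = £1,768,752.90.
Degree of total leverage = total CM / (EBIT − interest) = £3,608,952.90 / £1,768,752.90 = 2.0404.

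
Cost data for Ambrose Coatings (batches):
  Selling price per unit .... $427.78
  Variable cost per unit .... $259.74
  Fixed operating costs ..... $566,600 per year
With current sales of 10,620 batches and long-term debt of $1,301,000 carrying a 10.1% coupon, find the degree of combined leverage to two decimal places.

1.64

Total contribution margin = 10,620 × $168.04 = $1,784,584.80.
Subtracting fixed costs: EBIT = $1,784,584.80 − $566,600 = $1,217,984.80. Interest = $131,401.00.
DOL = $1,784,584.80 ÷ $1,217,984.80 = 1.4652; DFL = $1,217,984.80 ÷ $1,086,583.80 = 1.1209.
Combined leverage = 1.4652 × 1.1209 = 1.6423.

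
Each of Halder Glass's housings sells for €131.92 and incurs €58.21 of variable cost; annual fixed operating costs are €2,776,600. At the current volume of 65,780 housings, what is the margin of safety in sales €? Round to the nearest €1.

€3,708,371

Contribution margin per unit = €131.92 − €58.21 = €73.71. Break-even units = €2,776,600 ÷ €73.71 = 37,669.24; break-even revenue = 37,669.24 × €131.92 = €4,969,326.71.
Actual sales revenue = 65,780 × €131.92 = €8,677,697.60.
Margin of safety = €8,677,697.60 − €4,969,326.71 = €3,708,371.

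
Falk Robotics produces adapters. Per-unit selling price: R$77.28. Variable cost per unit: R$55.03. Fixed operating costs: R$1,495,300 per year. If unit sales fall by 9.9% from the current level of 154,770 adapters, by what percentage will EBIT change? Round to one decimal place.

-17.5%

Total contribution margin = 154,770 × R$22.25 = R$3,443,632.50.
Operating income = contribution − fixed costs = R$3,443,632.50 − R$1,495,300 = R$1,948,332.50.
Degree of operating leverage = R$3,443,632.50 / R$1,948,332.50 = 1.7675.
So EBIT moves 1.7675 × (-9.9%) = -17.5%.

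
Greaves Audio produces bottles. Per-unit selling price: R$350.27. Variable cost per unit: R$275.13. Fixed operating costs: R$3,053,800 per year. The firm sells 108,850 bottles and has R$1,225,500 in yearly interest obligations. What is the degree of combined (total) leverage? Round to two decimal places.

Contribution at this volume is 108,850 × R$75.14 = R$8,178,989.00.
Operating income = contribution − fixed costs = R$8,178,989.00 − R$3,053,800 = R$5,125,189.00. Interest = R$1,225,500.00, so EBIT − I = R$3,899,689.00.
Degree of total leverage = total CM / (EBIT − interest) = R$8,178,989.00 / R$3,899,689.00 = 2.0973.

2.10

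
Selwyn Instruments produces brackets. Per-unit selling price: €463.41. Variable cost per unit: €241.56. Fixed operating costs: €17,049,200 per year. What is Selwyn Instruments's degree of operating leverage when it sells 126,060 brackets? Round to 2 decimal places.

2.56

Total contribution margin = 126,060 × €221.85 = €27,966,411.00.
Operating income = contribution − fixed costs = €27,966,411.00 − €17,049,200 = €10,917,211.00.
DOL = contribution ÷ EBIT = €27,966,411.00 ÷ €10,917,211.00 = 2.5617.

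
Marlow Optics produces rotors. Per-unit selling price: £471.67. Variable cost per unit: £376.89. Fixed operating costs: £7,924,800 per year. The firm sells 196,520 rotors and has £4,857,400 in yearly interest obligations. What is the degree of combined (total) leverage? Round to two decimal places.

3.19

At 196,520 units, contribution = 196,520 × £94.78 = £18,626,165.60.
EBIT = £18,626,165.60 − £7,924,800 = £10,701,365.60. Interest = £4,857,400.00, so EBIT − I = £5,843,965.60.
DCL = contribution ÷ (EBIT − I) = £18,626,165.60 ÷ £5,843,965.60 = 3.1872.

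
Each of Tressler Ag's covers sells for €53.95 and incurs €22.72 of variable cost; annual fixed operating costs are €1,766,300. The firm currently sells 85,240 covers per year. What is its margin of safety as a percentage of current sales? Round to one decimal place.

Contribution margin per unit = €53.95 − €22.72 = €31.23. Break-even units = €1,766,300 ÷ €31.23 = 56,557.80; break-even revenue = 56,557.80 × €53.95 = €3,051,293.15.
Current sales = 85,240 × €53.95 = €4,598,698.00.
Margin of safety = (€4,598,698.00 − €3,051,293.15) ÷ €4,598,698.00 = 33.6%.

33.6%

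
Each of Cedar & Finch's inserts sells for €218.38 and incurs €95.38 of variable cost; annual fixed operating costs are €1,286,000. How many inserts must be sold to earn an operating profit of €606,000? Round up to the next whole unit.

15,383 inserts

Unit CM = price − variable cost = €218.38 − €95.38 = €123.00.
Need Q such that Q × €123.00 − €1,286,000 = €606,000, i.e. Q = €1,892,000 / €123.00 = 15,382.11 → 15,383.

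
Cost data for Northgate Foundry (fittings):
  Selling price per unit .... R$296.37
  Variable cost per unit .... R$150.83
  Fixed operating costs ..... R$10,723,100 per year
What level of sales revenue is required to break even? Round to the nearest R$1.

Contribution margin per unit = R$296.37 − R$150.83 = R$145.54, a CM ratio of R$145.54 ÷ R$296.37 = 0.4911.
Break-even revenue = fixed costs × price ÷ CM = R$10,723,100 × R$296.37 ÷ R$145.54 = R$21,835,957.

R$21,835,957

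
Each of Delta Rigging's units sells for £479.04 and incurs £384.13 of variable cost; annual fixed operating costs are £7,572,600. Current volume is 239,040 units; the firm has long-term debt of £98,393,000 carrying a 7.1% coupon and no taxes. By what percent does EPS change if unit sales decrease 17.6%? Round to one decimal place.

-49.1%

Total contribution margin = 239,040 × £94.91 = £22,687,286.40.
Subtracting fixed costs: EBIT = £22,687,286.40 − £7,572,600 = £15,114,686.40.
Interest = £6,985,903.00, so EBIT − I = £8,128,783.40.
DCL = total CM / (EBIT − I) = £22,687,286.40 / £8,128,783.40 = 2.7910.
%ΔEPS = DCL × %ΔSales = 2.7910 × -17.6% = -49.1%.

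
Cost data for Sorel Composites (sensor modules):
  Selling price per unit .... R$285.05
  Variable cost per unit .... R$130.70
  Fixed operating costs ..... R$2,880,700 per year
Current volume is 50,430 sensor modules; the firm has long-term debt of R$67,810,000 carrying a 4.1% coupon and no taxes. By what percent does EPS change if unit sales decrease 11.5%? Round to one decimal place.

-42.2%

At 50,430 units, contribution = 50,430 × R$154.35 = R$7,783,870.50.
Operating income = contribution − fixed costs = R$7,783,870.50 − R$2,880,700 = R$4,903,170.50.
Interest = R$2,780,210.00, so EBIT − I = R$2,122,960.50.
Degree of combined leverage = contribution ÷ (EBIT − I) = R$7,783,870.50 ÷ R$2,122,960.50 = 3.6665.
EPS therefore changes by 3.6665 × (-11.5%) = -42.2%.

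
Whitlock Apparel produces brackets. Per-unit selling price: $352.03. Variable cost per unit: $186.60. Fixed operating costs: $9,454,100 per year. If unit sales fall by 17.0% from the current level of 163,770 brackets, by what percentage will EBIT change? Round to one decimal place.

At 163,770 units, contribution = 163,770 × $165.43 = $27,092,471.10.
EBIT = $27,092,471.10 − $9,454,100 = $17,638,371.10.
Degree of operating leverage = $27,092,471.10 / $17,638,371.10 = 1.5360.
Operating income changes by 1.5360 × -17.0% = -26.1%.

-26.1%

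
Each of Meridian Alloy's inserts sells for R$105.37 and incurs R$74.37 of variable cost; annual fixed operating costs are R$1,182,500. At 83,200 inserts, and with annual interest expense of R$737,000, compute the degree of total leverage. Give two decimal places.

3.91

Contribution at this volume is 83,200 × R$31.00 = R$2,579,200.00.
Subtracting fixed costs: EBIT = R$2,579,200.00 − R$1,182,500 = R$1,396,700.00. Interest = R$737,000.00.
DOL = R$2,579,200.00 ÷ R$1,396,700.00 = 1.8466; DFL = R$1,396,700.00 ÷ R$659,700.00 = 2.1172.
Combined leverage = 1.8466 × 2.1172 = 3.9096.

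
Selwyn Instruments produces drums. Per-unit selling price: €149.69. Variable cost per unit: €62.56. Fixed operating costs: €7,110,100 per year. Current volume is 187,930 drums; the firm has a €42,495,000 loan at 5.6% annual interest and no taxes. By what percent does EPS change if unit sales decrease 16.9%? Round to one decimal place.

At 187,930 units, contribution = 187,930 × €87.13 = €16,374,340.90.
Operating income = contribution − fixed costs = €16,374,340.90 − €7,110,100 = €9,264,240.90.
Interest = €2,379,720.00, so EBIT − I = €6,884,520.90.
Degree of combined leverage = contribution ÷ (EBIT − I) = €16,374,340.90 ÷ €6,884,520.90 = 2.3784.
%ΔEPS = DCL × %ΔSales = 2.3784 × -16.9% = -40.2%.

-40.2%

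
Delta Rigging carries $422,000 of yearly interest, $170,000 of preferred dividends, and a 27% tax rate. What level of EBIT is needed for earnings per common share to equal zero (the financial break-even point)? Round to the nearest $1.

$654,877

Grossing the preferred dividend up to pre-tax terms: $170,000 / (1 − 0.27) = $232,876.71.
EPS = 0 when EBIT covers interest plus the pre-tax preferred burden: $422,000 + $232,876.71 = $654,876.71.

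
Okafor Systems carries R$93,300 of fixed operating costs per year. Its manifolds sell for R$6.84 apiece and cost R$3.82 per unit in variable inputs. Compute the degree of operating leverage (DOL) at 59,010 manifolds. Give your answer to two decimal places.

At 59,010 units, contribution = 59,010 × R$3.02 = R$178,210.20.
EBIT = R$178,210.20 − R$93,300 = R$84,910.20.
DOL = contribution ÷ EBIT = R$178,210.20 ÷ R$84,910.20 = 2.0988.

2.10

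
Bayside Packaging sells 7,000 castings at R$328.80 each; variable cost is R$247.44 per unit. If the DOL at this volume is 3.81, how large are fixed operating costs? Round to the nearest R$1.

R$420,040

Contribution at this volume is 7,000 × R$81.36 = R$569,520.00.
DOL = contribution / EBIT, so EBIT = R$569,520.00 / 3.81 = R$149,480.31.
Fixed costs = CM − EBIT = R$569,520.00 − R$149,480.31 = R$420,040.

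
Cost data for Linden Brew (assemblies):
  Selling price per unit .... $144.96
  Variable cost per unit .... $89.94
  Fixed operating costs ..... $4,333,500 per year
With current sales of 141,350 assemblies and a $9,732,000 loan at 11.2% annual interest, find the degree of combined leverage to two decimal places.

3.30

At 141,350 units, contribution = 141,350 × $55.02 = $7,777,077.00.
Operating income = contribution − fixed costs = $7,777,077.00 − $4,333,500 = $3,443,577.00. Interest = $1,089,984.00, so EBIT − I = $2,353,593.00.
DCL = contribution ÷ (EBIT − I) = $7,777,077.00 ÷ $2,353,593.00 = 3.3043.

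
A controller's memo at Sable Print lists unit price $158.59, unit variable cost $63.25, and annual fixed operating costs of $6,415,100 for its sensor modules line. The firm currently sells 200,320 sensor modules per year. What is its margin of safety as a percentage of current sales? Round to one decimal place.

Each unit contributes $158.59 − $63.25 = $95.34. Break-even units = $6,415,100 ÷ $95.34 = 67,286.55; break-even revenue = 67,286.55 × $158.59 = $10,670,974.50.
Current sales = 200,320 × $158.59 = $31,768,748.80.
Margin of safety = ($31,768,748.80 − $10,670,974.50) ÷ $31,768,748.80 = 66.4%.

66.4%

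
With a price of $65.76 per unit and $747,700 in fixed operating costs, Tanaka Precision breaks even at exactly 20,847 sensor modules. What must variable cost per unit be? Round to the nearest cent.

At break-even, FC = Q × (P − VC), so P − VC = $747,700 ÷ 20,847 = $35.8661.
Hence VC = price − CM = $65.76 − $35.8661 = $29.89.

$29.89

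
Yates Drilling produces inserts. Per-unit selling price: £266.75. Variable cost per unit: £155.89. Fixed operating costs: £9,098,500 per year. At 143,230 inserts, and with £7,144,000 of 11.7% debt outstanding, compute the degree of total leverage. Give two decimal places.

Total contribution margin = 143,230 × £110.86 = £15,878,477.80.
Operating income = contribution − fixed costs = £15,878,477.80 − £9,098,500 = £6,779,977.80. Interest = £835,848.00.
DOL = £15,878,477.80 ÷ £6,779,977.80 = 2.3420; DFL = £6,779,977.80 ÷ £5,944,129.80 = 1.1406.
DCL = DOL × DFL = 2.3420 × 1.1406 = 2.6713.

2.67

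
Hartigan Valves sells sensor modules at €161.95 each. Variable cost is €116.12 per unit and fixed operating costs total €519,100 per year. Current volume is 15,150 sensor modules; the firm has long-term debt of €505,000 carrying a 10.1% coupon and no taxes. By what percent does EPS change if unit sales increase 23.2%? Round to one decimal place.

+129.7%

Total contribution margin = 15,150 × €45.83 = €694,324.50.
Operating income = contribution − fixed costs = €694,324.50 − €519,100 = €175,224.50.
After interest of €51,005.00, pre-tax earnings = €124,219.50.
Degree of combined leverage = contribution ÷ (EBIT − I) = €694,324.50 ÷ €124,219.50 = 5.5895.
%ΔEPS = DCL × %ΔSales = 5.5895 × +23.2% = +129.7%.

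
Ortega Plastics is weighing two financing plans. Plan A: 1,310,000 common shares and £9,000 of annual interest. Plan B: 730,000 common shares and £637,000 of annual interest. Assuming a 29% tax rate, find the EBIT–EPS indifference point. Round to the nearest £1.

£1,427,414

At indifference, (EBIT − 9,000)(1 − t)/1,310,000 = (EBIT − 637,000)(1 − t)/730,000.
The (1 − t) factor cancels: (EBIT − 9,000) × 730,000 = (EBIT − 637,000) × 1,310,000.
EBIT × (1,310,000 − 730,000) = 637,000 × 1,310,000 − 9,000 × 730,000 = 827,900,000,000, so EBIT = 827,900,000,000 ÷ 580,000 = 1,427,413.79.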